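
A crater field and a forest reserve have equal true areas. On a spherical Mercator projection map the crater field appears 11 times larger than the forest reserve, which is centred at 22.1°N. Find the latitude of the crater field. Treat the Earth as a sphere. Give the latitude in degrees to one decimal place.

73.8°

For equal true areas on Mercator, apparent areas scale as sec²φ, so the ratio is cos²φ₂ / cos²φ₁.
cos²φ₂ / cos²φ₁ = 11  ⇒  cos φ₁ = cos 22.1° / √11 = 0.9265/3.317 = 0.2794.
φ₁ = arccos(0.2794) ≈ 73.8°.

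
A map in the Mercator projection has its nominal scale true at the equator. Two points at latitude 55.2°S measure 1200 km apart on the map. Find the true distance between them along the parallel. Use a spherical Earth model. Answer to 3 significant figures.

For Mercator, h = k = sec φ (a conformal cylindrical projection has a single point scale, 1/cos φ).
Along the parallel at 55.2°, map distances are exaggerated by k = sec 55.2° = 1.752.
True distance = 1200 / 1.752 = 1200 × cos 55.2° ≈ 685 km.

685 km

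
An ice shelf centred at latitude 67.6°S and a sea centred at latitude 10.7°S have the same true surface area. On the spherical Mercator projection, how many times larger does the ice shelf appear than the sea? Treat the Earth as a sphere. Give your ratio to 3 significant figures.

Mercator areal scale is sec²φ.
At 67.6°: sec²(67.6°) = 1/0.3811² = 6.886.
At 10.7°: sec²(10.7°) = 1/0.9826² = 1.036.
Ratio = 6.886/1.036 = cos²(10.7°)/cos²(67.6°) ≈ 6.65.

6.65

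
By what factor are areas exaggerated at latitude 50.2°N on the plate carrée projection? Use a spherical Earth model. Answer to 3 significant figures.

For the equirectangular projection with φ₀ = 0 (plate carrée), h = 1 along meridians and k = sec φ along parallels.
Areal scale = h·k = 1 × sec φ; at 50.2°, h = 1.000, k = 1.562, so h·k = 1.562.

1.56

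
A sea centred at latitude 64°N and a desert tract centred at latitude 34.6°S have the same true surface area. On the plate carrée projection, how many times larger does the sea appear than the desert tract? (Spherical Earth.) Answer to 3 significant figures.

For the equirectangular projection with φ₀ = 0 (plate carrée), h = 1 along meridians and k = sec φ along parallels.
Areal scale at 64°: h·k = 1.000 × 2.281 = 2.281.
Areal scale at 34.6°: h·k = 1.000 × 1.215 = 1.215.
Ratio = 2.281/1.215 ≈ 1.88.

1.88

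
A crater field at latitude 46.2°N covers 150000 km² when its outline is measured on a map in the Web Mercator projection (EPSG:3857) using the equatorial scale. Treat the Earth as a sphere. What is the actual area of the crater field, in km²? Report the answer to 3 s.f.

For Mercator, h = k = sec φ (a conformal cylindrical projection has a single point scale, 1/cos φ).
Areal scale = k² = sec²φ = 1/cos²(46.2°) = 1/0.6921² = 2.087.
True area = apparent / (areal scale) = 150000 / 2.087 ≈ 71900 km².

71900 km²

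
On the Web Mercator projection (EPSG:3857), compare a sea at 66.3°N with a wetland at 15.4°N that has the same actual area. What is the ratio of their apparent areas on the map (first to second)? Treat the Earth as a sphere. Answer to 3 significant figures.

On Mercator, area is exaggerated by sec²φ = 1/cos²φ.
At 66.3°: sec²(66.3°) = 1/0.4019² = 6.190.
At 15.4°: sec²(15.4°) = 1/0.9641² = 1.076.
Ratio = 6.190/1.076 = cos²(15.4°)/cos²(66.3°) ≈ 5.75.

5.75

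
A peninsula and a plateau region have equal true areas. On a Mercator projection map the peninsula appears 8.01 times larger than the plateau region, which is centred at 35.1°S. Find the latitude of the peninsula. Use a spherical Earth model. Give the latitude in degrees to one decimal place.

73.2°

On Mercator, (apparent₁)/(apparent₂) = sec²φ₁ / sec²φ₂ when true areas are equal.
cos²φ₂ / cos²φ₁ = 8.01  ⇒  cos φ₁ = cos 35.1° / √8.01 = 0.8181/2.830 = 0.2891.
φ₁ = arccos(0.2891) ≈ 73.2°.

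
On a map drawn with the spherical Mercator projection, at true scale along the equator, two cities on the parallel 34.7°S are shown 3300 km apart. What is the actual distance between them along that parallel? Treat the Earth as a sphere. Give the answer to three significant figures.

For Mercator, h = k = sec φ (a conformal cylindrical projection has a single point scale, 1/cos φ).
Along the parallel at 34.7°, map distances are exaggerated by k = sec 34.7° = 1.216.
True distance = 3300 / 1.216 = 3300 × cos 34.7° ≈ 2710 km.

2710 km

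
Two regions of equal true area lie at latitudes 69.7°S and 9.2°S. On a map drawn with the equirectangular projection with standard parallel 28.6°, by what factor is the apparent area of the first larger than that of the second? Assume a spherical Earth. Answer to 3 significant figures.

2.85

The equidistant cylindrical projection with φ₀ = 28.6° has h = 1 (meridians true) and k = cos φ₀ / cos φ along parallels.
Areal scale at 69.7°: h·k = 1.000 × 2.531 = 2.531.
Areal scale at 9.2°: h·k = 1.000 × 0.8894 = 0.8894.
Ratio = 2.531/0.8894 ≈ 2.85.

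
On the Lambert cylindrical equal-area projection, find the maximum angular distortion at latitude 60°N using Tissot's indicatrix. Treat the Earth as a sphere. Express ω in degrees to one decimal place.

The Lambert cylindrical equal-area projection is the cylindrical equal-area projection with its standard parallel at the equator (φ₀ = 0). A cylindrical equal-area projection with standard parallel φ₀ has meridian scale h = cos φ / cos φ₀ and parallel scale k = cos φ₀ / cos φ (so areas are preserved, h·k = 1).
At 60°: h = 0.5000, k = 2.000; principal scales a = 2.000, b = 0.5000.
sin(ω/2) = (a − b)/(a + b) = 1.500/2.500 = 0.6000, so ω = 2 arcsin(0.6000) ≈ 73.7°.

73.7°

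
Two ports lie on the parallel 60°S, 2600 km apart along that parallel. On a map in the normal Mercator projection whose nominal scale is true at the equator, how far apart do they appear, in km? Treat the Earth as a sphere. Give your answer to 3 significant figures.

Mercator is conformal, so the point scale is isotropic: h = k = sec φ = 1/cos φ.
Along the parallel, k = sec 60° = 1/0.5000 = 2.000.
Map distance = 2600 × 2.000 ≈ 5200 km.

5200 km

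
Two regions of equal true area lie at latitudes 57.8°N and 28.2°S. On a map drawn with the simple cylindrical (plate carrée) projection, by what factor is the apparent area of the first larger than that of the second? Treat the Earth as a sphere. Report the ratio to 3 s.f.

1.65

Plate carrée maps x = Rλ, y = Rφ. The meridian scale is h = 1 and the parallel scale is k = 1/cos φ = sec φ.
Areal scale at 57.8°: h·k = 1.000 × 1.877 = 1.877.
Areal scale at 28.2°: h·k = 1.000 × 1.135 = 1.135.
Ratio = 1.877/1.135 ≈ 1.65.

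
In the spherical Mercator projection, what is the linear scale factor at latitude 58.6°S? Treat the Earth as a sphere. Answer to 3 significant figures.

Mercator is conformal, so the point scale is isotropic: h = k = sec φ = 1/cos φ.
k = 1/cos 58.6° = 1/0.5210 = 1.919.

1.92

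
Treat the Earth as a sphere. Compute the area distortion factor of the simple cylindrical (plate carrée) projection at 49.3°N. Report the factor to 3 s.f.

In the plate carrée (x = Rλ, y = Rφ), meridians are true-scale (h = 1) and parallels are stretched by k = sec φ.
Areal scale = h·k = 1 × sec φ; at 49.3°, h = 1.000, k = 1.534, so h·k = 1.534.

1.53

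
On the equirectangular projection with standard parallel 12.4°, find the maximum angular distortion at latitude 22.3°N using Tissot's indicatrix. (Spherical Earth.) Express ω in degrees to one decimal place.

With standard parallel φ₀ = 12.4°, the equirectangular projection gives x = Rλ cos φ₀, y = Rφ, so h = 1 and k = cos 12.4° / cos φ.
At 22.3°: h = 1.000, k = 1.056; principal scales a = 1.056, b = 1.000.
sin(ω/2) = (a − b)/(a + b) = 0.05562/2.056 = 0.02706, so ω = 2 arcsin(0.02706) ≈ 3.1°.

3.1°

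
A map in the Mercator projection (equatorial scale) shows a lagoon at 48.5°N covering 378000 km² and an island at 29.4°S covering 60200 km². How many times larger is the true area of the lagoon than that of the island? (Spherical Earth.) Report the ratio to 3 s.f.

Mercator's areal exaggeration is sec²φ; hence true area = (apparent area) · cos²φ.
True area of lagoon: 378000 × cos²(48.5°) = 378000 × 0.4391 = 166000 km².
True area of island: 60200 × cos²(29.4°) = 60200 × 0.7590 = 45690 km².
Ratio = 166000 / 45690 ≈ 3.63.

3.63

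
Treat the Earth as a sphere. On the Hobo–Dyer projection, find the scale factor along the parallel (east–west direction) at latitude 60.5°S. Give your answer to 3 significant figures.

The Hobo–Dyer projection is cylindrical equal-area with φ₀ = 37.5°. Cylindrical equal-area (φ₀ = 37.5°): h = cos φ / cos 37.5° along meridians, k = cos 37.5° / cos φ along parallels; h·k = 1.
k = cos 37.5° / cos 60.5° = 0.7934/0.4924 = 1.611.

1.61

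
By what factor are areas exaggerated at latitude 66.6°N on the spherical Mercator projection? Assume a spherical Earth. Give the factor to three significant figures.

For Mercator, h = k = sec φ (a conformal cylindrical projection has a single point scale, 1/cos φ).
Areal scale = k² = sec²φ = 1/cos²(66.6°) = 1/0.3971² = 6.340.

6.34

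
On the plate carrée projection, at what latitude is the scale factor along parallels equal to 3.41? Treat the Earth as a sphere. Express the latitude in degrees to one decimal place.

72.9°

Plate carrée: h = 1, k = sec φ along parallels.
sec φ = 3.41  ⇒  cos φ = 0.2933  ⇒  φ ≈ 72.9°.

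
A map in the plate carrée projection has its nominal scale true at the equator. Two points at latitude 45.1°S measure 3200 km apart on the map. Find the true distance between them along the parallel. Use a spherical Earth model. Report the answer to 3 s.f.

2260 km

Plate carrée maps x = Rλ, y = Rφ. The meridian scale is h = 1 and the parallel scale is k = 1/cos φ = sec φ.
Along the parallel at 45.1°, map distances are exaggerated by k = sec 45.1° = 1.417.
True distance = 3200 / 1.417 = 3200 × cos 45.1° ≈ 2260 km.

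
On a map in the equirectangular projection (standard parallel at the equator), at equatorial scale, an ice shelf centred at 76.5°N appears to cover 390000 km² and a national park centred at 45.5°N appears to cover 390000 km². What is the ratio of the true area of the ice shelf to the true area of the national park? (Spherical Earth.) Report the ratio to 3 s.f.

Plate carrée has h = 1 and k = sec φ, giving areal scale sec φ; true area = (apparent area) · cos φ.
True area of ice shelf: 390000 × cos(76.5°) = 390000 × 0.2334 = 91040 km².
True area of national park: 390000 × cos(45.5°) = 390000 × 0.7009 = 273400 km².
Ratio = 91040 / 273400 ≈ 0.333.

0.333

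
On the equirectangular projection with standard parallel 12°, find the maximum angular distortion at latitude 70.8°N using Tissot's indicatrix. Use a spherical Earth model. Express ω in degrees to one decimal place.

The equidistant cylindrical projection with φ₀ = 12° has h = 1 (meridians true) and k = cos φ₀ / cos φ along parallels.
At 70.8°: h = 1.000, k = 2.974; principal scales a = 2.974, b = 1.000.
sin(ω/2) = (a − b)/(a + b) = 1.974/3.974 = 0.4968, so ω = 2 arcsin(0.4968) ≈ 59.6°.

59.6°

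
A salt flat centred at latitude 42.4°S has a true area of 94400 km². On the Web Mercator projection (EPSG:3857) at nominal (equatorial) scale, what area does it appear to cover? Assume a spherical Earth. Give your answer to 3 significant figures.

173000 km²

For Mercator, h = k = sec φ (a conformal cylindrical projection has a single point scale, 1/cos φ).
Areal scale = k² = sec²φ = 1/cos²(42.4°) = 1/0.7385² = 1.834.
Apparent area = 94400 × 1.834 ≈ 173000 km².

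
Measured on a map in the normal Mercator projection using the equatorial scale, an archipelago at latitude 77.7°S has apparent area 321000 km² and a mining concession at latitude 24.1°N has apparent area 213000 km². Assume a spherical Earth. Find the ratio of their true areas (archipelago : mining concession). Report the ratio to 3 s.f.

Mercator's areal exaggeration is sec²φ; hence true area = (apparent area) · cos²φ.
True area of archipelago: 321000 × cos²(77.7°) = 321000 × 0.04538 = 14570 km².
True area of mining concession: 213000 × cos²(24.1°) = 213000 × 0.8333 = 177500 km².
Ratio = 14570 / 177500 ≈ 0.0821.

0.0821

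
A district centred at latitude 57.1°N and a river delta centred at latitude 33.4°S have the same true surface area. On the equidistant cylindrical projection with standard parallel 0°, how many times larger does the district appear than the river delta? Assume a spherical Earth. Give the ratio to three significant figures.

1.54

In the plate carrée (x = Rλ, y = Rφ), meridians are true-scale (h = 1) and parallels are stretched by k = sec φ.
Areal scale at 57.1°: h·k = 1.000 × 1.841 = 1.841.
Areal scale at 33.4°: h·k = 1.000 × 1.198 = 1.198.
Ratio = 1.841/1.198 ≈ 1.54.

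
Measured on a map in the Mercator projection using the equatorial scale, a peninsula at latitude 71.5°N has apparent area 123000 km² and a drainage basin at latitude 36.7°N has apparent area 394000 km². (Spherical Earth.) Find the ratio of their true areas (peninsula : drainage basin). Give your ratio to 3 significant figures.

On Mercator the areal scale is sec²φ, so true area = apparent × cos²φ.
True area of peninsula: 123000 × cos²(71.5°) = 123000 × 0.1007 = 12380 km².
True area of drainage basin: 394000 × cos²(36.7°) = 394000 × 0.6428 = 253300 km².
Ratio = 12380 / 253300 ≈ 0.0489.

0.0489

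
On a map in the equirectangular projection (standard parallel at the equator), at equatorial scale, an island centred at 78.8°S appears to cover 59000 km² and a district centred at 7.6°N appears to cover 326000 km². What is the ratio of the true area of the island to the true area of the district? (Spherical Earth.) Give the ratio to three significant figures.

0.0355

Plate carrée has h = 1 and k = sec φ, giving areal scale sec φ; true area = (apparent area) · cos φ.
True area of island: 59000 × cos(78.8°) = 59000 × 0.1942 = 11460 km².
True area of district: 326000 × cos(7.6°) = 326000 × 0.9912 = 323100 km².
Ratio = 11460 / 323100 ≈ 0.0355.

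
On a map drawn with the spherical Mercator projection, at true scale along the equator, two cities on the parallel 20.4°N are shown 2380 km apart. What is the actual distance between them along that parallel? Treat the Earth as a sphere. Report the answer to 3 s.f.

Mercator is conformal, so the point scale is isotropic: h = k = sec φ = 1/cos φ.
Along the parallel at 20.4°, map distances are exaggerated by k = sec 20.4° = 1.067.
True distance = 2380 / 1.067 = 2380 × cos 20.4° ≈ 2230 km.

2230 km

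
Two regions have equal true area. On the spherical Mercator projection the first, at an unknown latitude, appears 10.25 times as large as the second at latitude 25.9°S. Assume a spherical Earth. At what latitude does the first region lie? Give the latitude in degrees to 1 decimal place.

On Mercator, (apparent₁)/(apparent₂) = sec²φ₁ / sec²φ₂ when true areas are equal.
cos²φ₂ / cos²φ₁ = 10.25  ⇒  cos φ₁ = cos 25.9° / √10.25 = 0.8996/3.202 = 0.2810.
φ₁ = arccos(0.2810) ≈ 73.7°.

73.7°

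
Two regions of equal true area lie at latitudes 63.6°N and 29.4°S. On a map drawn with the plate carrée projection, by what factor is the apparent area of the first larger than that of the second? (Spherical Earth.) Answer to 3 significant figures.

In the plate carrée (x = Rλ, y = Rφ), meridians are true-scale (h = 1) and parallels are stretched by k = sec φ.
Areal scale at 63.6°: h·k = 1.000 × 2.249 = 2.249.
Areal scale at 29.4°: h·k = 1.000 × 1.148 = 1.148.
Ratio = 2.249/1.148 ≈ 1.96.

1.96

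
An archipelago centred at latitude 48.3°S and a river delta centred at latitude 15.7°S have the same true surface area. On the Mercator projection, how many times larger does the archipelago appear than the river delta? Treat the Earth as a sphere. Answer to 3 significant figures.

2.09

Mercator is conformal with k = sec φ, so areal scale = k² = sec²φ.
At 48.3°: sec²(48.3°) = 1/0.6652² = 2.260.
At 15.7°: sec²(15.7°) = 1/0.9627² = 1.079.
Ratio = 2.260/1.079 = cos²(15.7°)/cos²(48.3°) ≈ 2.09.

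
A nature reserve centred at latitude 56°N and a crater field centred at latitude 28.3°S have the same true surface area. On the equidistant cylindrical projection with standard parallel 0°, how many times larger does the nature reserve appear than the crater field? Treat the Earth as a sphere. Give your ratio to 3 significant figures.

1.57

For the equirectangular projection with φ₀ = 0 (plate carrée), h = 1 along meridians and k = sec φ along parallels.
Areal scale at 56°: h·k = 1.000 × 1.788 = 1.788.
Areal scale at 28.3°: h·k = 1.000 × 1.136 = 1.136.
Ratio = 1.788/1.136 ≈ 1.57.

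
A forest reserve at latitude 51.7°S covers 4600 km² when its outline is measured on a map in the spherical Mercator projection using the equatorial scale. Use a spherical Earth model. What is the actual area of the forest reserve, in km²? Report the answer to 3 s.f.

1770 km²

For Mercator, h = k = sec φ (a conformal cylindrical projection has a single point scale, 1/cos φ).
Areal scale = k² = sec²φ = 1/cos²(51.7°) = 1/0.6198² = 2.603.
True area = apparent / (areal scale) = 4600 / 2.603 ≈ 1770 km².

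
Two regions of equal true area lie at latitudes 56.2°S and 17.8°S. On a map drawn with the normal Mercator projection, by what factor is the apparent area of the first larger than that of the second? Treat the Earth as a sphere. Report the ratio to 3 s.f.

2.93

On Mercator, area is exaggerated by sec²φ = 1/cos²φ.
At 56.2°: sec²(56.2°) = 1/0.5563² = 3.231.
At 17.8°: sec²(17.8°) = 1/0.9521² = 1.103.
Ratio = 3.231/1.103 = cos²(17.8°)/cos²(56.2°) ≈ 2.93.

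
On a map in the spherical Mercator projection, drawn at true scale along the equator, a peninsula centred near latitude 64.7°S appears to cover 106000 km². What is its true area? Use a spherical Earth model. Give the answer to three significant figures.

The Mercator projection is conformal; its linear scale factor is the same in every direction and equals sec φ = 1/cos φ.
Areal scale = k² = sec²φ = 1/cos²(64.7°) = 1/0.4274² = 5.475.
True area = apparent / (areal scale) = 106000 / 5.475 ≈ 19400 km².

19400 km²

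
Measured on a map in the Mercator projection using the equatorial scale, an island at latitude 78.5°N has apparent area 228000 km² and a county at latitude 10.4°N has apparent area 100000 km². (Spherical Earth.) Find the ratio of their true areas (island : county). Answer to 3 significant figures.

0.0937

On Mercator the areal scale is sec²φ, so true area = apparent × cos²φ.
True area of island: 228000 × cos²(78.5°) = 228000 × 0.03975 = 9062 km².
True area of county: 100000 × cos²(10.4°) = 100000 × 0.9674 = 96740 km².
Ratio = 9062 / 96740 ≈ 0.0937.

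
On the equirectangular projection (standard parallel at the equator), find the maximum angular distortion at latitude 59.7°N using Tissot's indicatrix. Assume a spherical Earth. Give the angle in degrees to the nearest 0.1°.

Plate carrée maps x = Rλ, y = Rφ. The meridian scale is h = 1 and the parallel scale is k = 1/cos φ = sec φ.
At 59.7°: h = 1.000, k = 1.982; principal scales a = 1.982, b = 1.000.
sin(ω/2) = (a − b)/(a + b) = 0.9821/2.982 = 0.3293, so ω = 2 arcsin(0.3293) ≈ 38.5°.

38.5°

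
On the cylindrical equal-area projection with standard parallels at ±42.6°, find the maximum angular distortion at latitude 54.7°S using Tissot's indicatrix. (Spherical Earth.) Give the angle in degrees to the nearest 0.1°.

A cylindrical equal-area projection with standard parallel φ₀ has meridian scale h = cos φ / cos φ₀ and parallel scale k = cos φ₀ / cos φ (so areas are preserved, h·k = 1).
At 54.7°: h = 0.7850, k = 1.274; principal scales a = 1.274, b = 0.7850.
sin(ω/2) = (a − b)/(a + b) = 0.4888/2.059 = 0.2374, so ω = 2 arcsin(0.2374) ≈ 27.5°.

27.5°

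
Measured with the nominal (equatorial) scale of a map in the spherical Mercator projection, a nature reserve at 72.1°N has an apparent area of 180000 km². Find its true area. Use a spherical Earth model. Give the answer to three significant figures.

17000 km²

Mercator is conformal, so the point scale is isotropic: h = k = sec φ = 1/cos φ.
Areal scale = k² = sec²φ = 1/cos²(72.1°) = 1/0.3074² = 10.59.
True area = apparent / (areal scale) = 180000 / 10.59 ≈ 17000 km².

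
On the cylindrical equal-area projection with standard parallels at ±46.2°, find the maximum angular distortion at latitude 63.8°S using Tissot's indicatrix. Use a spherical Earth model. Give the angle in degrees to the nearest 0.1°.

Cylindrical equal-area (φ₀ = 46.2°): h = cos φ / cos 46.2° along meridians, k = cos 46.2° / cos φ along parallels; h·k = 1.
At 63.8°: h = 0.6379, k = 1.568; principal scales a = 1.568, b = 0.6379.
sin(ω/2) = (a − b)/(a + b) = 0.9298/2.206 = 0.4216, so ω = 2 arcsin(0.4216) ≈ 49.9°.

49.9°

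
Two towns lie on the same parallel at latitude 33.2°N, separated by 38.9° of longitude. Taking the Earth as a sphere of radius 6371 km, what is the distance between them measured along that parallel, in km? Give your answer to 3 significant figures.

Arc length along a parallel = R cos φ · Δλ (with Δλ in radians).
= 6371 × cos 33.2° × (38.9° × π/180) = 6371 × 0.8368 × 0.6789 ≈ 3620 km.

3620 km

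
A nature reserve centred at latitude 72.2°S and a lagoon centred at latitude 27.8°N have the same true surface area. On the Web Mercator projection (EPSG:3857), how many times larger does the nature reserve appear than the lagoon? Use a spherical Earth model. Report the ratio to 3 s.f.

On Mercator, area is exaggerated by sec²φ = 1/cos²φ.
At 72.2°: sec²(72.2°) = 1/0.3057² = 10.70.
At 27.8°: sec²(27.8°) = 1/0.8846² = 1.278.
Ratio = 10.70/1.278 = cos²(27.8°)/cos²(72.2°) ≈ 8.37.

8.37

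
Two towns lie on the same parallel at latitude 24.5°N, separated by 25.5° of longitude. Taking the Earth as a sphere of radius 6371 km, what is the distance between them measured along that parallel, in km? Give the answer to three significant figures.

Arc length along a parallel = R cos φ · Δλ (with Δλ in radians).
= 6371 × cos 24.5° × (25.5° × π/180) = 6371 × 0.9100 × 0.4451 ≈ 2580 km.

2580 km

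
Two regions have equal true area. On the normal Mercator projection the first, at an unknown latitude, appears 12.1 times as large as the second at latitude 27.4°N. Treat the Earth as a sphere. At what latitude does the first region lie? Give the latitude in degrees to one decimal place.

For equal true areas on Mercator, apparent areas scale as sec²φ, so the ratio is cos²φ₂ / cos²φ₁.
cos²φ₂ / cos²φ₁ = 12.1  ⇒  cos φ₁ = cos 27.4° / √12.1 = 0.8878/3.479 = 0.2552.
φ₁ = arccos(0.2552) ≈ 75.2°.

75.2°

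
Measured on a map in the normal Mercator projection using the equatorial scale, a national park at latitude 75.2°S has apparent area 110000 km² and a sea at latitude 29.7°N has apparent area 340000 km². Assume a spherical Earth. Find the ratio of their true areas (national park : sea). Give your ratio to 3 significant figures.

0.0280

Since Mercator area scale is 1/cos²φ, the true area equals the apparent area multiplied by cos²φ.
True area of national park: 110000 × cos²(75.2°) = 110000 × 0.06525 = 7178 km².
True area of sea: 340000 × cos²(29.7°) = 340000 × 0.7545 = 256500 km².
Ratio = 7178 / 256500 ≈ 0.0280.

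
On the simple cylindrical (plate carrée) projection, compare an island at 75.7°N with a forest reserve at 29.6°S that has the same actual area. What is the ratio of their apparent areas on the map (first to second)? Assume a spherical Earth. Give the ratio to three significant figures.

3.52

In the plate carrée (x = Rλ, y = Rφ), meridians are true-scale (h = 1) and parallels are stretched by k = sec φ.
Areal scale at 75.7°: h·k = 1.000 × 4.049 = 4.049.
Areal scale at 29.6°: h·k = 1.000 × 1.150 = 1.150.
Ratio = 4.049/1.150 ≈ 3.52.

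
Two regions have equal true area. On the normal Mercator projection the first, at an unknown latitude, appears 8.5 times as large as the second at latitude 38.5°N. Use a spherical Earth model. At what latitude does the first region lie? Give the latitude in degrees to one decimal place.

Mercator areal scale is sec²φ, so apparent-area ratio = sec²φ₁ / sec²φ₂ = cos²φ₂ / cos²φ₁.
cos²φ₂ / cos²φ₁ = 8.5  ⇒  cos φ₁ = cos 38.5° / √8.5 = 0.7826/2.915 = 0.2684.
φ₁ = arccos(0.2684) ≈ 74.4°.

74.4°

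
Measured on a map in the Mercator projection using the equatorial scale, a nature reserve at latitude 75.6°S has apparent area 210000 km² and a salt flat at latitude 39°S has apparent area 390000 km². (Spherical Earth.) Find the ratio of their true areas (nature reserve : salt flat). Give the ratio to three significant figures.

0.0551

Since Mercator area scale is 1/cos²φ, the true area equals the apparent area multiplied by cos²φ.
True area of nature reserve: 210000 × cos²(75.6°) = 210000 × 0.06185 = 12990 km².
True area of salt flat: 390000 × cos²(39°) = 390000 × 0.6040 = 235500 km².
Ratio = 12990 / 235500 ≈ 0.0551.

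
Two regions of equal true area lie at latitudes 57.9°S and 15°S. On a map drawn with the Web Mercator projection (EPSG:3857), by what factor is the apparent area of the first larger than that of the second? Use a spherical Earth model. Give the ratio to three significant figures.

On Mercator, area is exaggerated by sec²φ = 1/cos²φ.
At 57.9°: sec²(57.9°) = 1/0.5314² = 3.541.
At 15°: sec²(15°) = 1/0.9659² = 1.072.
Ratio = 3.541/1.072 = cos²(15°)/cos²(57.9°) ≈ 3.30.

3.30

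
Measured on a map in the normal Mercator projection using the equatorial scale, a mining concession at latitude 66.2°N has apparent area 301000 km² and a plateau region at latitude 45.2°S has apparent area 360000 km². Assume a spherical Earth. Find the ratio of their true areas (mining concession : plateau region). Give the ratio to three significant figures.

0.274

On Mercator the areal scale is sec²φ, so true area = apparent × cos²φ.
True area of mining concession: 301000 × cos²(66.2°) = 301000 × 0.1628 = 49020 km².
True area of plateau region: 360000 × cos²(45.2°) = 360000 × 0.4965 = 178700 km².
Ratio = 49020 / 178700 ≈ 0.274.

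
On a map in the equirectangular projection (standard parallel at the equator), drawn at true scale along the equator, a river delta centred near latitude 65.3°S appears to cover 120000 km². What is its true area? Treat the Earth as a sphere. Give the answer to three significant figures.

For the equirectangular projection with φ₀ = 0 (plate carrée), h = 1 along meridians and k = sec φ along parallels.
Areal scale = h·k = 1 × sec φ; at 65.3°, h = 1.000, k = 2.393, so h·k = 2.393.
True area = apparent / (areal scale) = 120000 / 2.393 ≈ 50100 km².

50100 km²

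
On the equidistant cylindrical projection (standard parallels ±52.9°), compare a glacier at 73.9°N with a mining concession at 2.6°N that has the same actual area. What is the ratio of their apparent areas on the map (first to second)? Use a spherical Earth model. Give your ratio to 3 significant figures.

3.60

In the equirectangular projection with standard parallel φ₀ = 52.9° (x = Rλ cos φ₀, y = Rφ), meridians are true-scale (h = 1) and the parallel scale is k = cos φ₀ / cos φ.
Areal scale at 73.9°: h·k = 1.000 × 2.175 = 2.175.
Areal scale at 2.6°: h·k = 1.000 × 0.6038 = 0.6038.
Ratio = 2.175/0.6038 ≈ 3.60.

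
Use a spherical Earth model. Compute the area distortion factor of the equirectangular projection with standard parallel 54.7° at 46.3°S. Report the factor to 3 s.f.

In the equirectangular projection with standard parallel φ₀ = 54.7° (x = Rλ cos φ₀, y = Rφ), meridians are true-scale (h = 1) and the parallel scale is k = cos φ₀ / cos φ.
Areal scale = h·k = 1 × cos φ₀ / cos φ; at 46.3°, h = 1.000, k = 0.8364, so h·k = 0.8364.

0.836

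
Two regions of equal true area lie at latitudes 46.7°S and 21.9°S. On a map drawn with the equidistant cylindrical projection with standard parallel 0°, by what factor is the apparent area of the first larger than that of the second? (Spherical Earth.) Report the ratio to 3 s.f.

Plate carrée maps x = Rλ, y = Rφ. The meridian scale is h = 1 and the parallel scale is k = 1/cos φ = sec φ.
Areal scale at 46.7°: h·k = 1.000 × 1.458 = 1.458.
Areal scale at 21.9°: h·k = 1.000 × 1.078 = 1.078.
Ratio = 1.458/1.078 ≈ 1.35.

1.35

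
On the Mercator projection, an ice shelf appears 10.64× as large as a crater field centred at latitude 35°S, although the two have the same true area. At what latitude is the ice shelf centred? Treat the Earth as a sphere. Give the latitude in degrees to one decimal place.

For equal true areas on Mercator, apparent areas scale as sec²φ, so the ratio is cos²φ₂ / cos²φ₁.
cos²φ₂ / cos²φ₁ = 10.64  ⇒  cos φ₁ = cos 35° / √10.64 = 0.8192/3.262 = 0.2511.
φ₁ = arccos(0.2511) ≈ 75.5°.

75.5°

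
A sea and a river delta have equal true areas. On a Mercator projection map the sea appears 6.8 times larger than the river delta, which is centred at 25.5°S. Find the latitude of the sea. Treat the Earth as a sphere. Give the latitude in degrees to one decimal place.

Mercator areal scale is sec²φ, so apparent-area ratio = sec²φ₁ / sec²φ₂ = cos²φ₂ / cos²φ₁.
cos²φ₂ / cos²φ₁ = 6.8  ⇒  cos φ₁ = cos 25.5° / √6.8 = 0.9026/2.608 = 0.3461.
φ₁ = arccos(0.3461) ≈ 69.7°.

69.7°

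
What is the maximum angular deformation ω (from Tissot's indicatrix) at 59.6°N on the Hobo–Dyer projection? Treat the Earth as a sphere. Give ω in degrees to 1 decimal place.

49.9°

Hobo–Dyer is a cylindrical equal-area projection with standard parallels at ±37.5°. For cylindrical equal-area with standard parallel φ₀, h = cos φ / cos φ₀ and k = cos φ₀ / cos φ, so h·k = 1.
At 59.6°: h = 0.6378, k = 1.568; principal scales a = 1.568, b = 0.6378.
sin(ω/2) = (a − b)/(a + b) = 0.9299/2.206 = 0.4216, so ω = 2 arcsin(0.4216) ≈ 49.9°.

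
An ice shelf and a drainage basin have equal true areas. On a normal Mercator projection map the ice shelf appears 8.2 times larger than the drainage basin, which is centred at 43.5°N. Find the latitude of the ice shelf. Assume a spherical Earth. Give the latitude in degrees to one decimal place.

Mercator areal scale is sec²φ, so apparent-area ratio = sec²φ₁ / sec²φ₂ = cos²φ₂ / cos²φ₁.
cos²φ₂ / cos²φ₁ = 8.2  ⇒  cos φ₁ = cos 43.5° / √8.2 = 0.7254/2.864 = 0.2533.
φ₁ = arccos(0.2533) ≈ 75.3°.

75.3°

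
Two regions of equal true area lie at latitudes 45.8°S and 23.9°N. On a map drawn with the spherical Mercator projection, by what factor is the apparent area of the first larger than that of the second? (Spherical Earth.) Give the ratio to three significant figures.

1.72

Mercator is conformal with k = sec φ, so areal scale = k² = sec²φ.
At 45.8°: sec²(45.8°) = 1/0.6972² = 2.057.
At 23.9°: sec²(23.9°) = 1/0.9143² = 1.196.
Ratio = 2.057/1.196 = cos²(23.9°)/cos²(45.8°) ≈ 1.72.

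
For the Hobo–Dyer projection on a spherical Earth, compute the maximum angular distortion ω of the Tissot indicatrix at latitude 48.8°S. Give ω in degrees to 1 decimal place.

21.2°

Hobo–Dyer is a cylindrical equal-area projection with standard parallels at ±37.5°. A cylindrical equal-area projection with standard parallel φ₀ has meridian scale h = cos φ / cos φ₀ and parallel scale k = cos φ₀ / cos φ (so areas are preserved, h·k = 1).
At 48.8°: h = 0.8303, k = 1.204; principal scales a = 1.204, b = 0.8303.
sin(ω/2) = (a − b)/(a + b) = 0.3742/2.035 = 0.1839, so ω = 2 arcsin(0.1839) ≈ 21.2°.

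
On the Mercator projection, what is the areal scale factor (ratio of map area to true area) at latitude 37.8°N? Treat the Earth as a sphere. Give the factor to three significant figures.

1.60

For Mercator, h = k = sec φ (a conformal cylindrical projection has a single point scale, 1/cos φ).
Areal scale = k² = sec²φ = 1/cos²(37.8°) = 1/0.7902² = 1.602.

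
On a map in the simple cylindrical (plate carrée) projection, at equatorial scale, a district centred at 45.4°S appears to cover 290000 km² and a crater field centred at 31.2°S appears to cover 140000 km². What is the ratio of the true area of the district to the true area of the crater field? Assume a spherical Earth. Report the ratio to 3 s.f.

1.70

Plate carrée has h = 1 and k = sec φ, giving areal scale sec φ; true area = (apparent area) · cos φ.
True area of district: 290000 × cos(45.4°) = 290000 × 0.7022 = 203600 km².
True area of crater field: 140000 × cos(31.2°) = 140000 × 0.8554 = 119800 km².
Ratio = 203600 / 119800 ≈ 1.70.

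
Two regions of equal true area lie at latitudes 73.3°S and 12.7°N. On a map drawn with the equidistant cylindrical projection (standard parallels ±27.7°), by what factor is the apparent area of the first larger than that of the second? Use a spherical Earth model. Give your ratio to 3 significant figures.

In the equirectangular projection with standard parallel φ₀ = 27.7° (x = Rλ cos φ₀, y = Rφ), meridians are true-scale (h = 1) and the parallel scale is k = cos φ₀ / cos φ.
Areal scale at 73.3°: h·k = 1.000 × 3.081 = 3.081.
Areal scale at 12.7°: h·k = 1.000 × 0.9076 = 0.9076.
Ratio = 3.081/0.9076 ≈ 3.39.

3.39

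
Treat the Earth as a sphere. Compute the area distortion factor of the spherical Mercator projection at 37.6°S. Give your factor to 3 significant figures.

1.59

Mercator is conformal, so the point scale is isotropic: h = k = sec φ = 1/cos φ.
Areal scale = k² = sec²φ = 1/cos²(37.6°) = 1/0.7923² = 1.593.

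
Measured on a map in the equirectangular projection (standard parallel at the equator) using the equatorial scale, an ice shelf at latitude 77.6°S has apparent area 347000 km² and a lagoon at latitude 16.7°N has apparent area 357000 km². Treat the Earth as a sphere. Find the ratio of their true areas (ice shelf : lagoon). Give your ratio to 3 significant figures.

On the plate carrée, areal scale = h·k = 1 × sec φ, so true area = apparent × cos φ.
True area of ice shelf: 347000 × cos(77.6°) = 347000 × 0.2147 = 74510 km².
True area of lagoon: 357000 × cos(16.7°) = 357000 × 0.9578 = 341900 km².
Ratio = 74510 / 341900 ≈ 0.218.

0.218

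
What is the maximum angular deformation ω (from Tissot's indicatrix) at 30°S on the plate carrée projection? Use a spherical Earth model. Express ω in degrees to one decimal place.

8.2°

In the plate carrée (x = Rλ, y = Rφ), meridians are true-scale (h = 1) and parallels are stretched by k = sec φ.
At 30°: h = 1.000, k = 1.155; principal scales a = 1.155, b = 1.000.
sin(ω/2) = (a − b)/(a + b) = 0.1547/2.155 = 0.07180, so ω = 2 arcsin(0.07180) ≈ 8.2°.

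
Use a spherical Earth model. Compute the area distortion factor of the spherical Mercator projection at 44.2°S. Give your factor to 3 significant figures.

The Mercator projection is conformal; its linear scale factor is the same in every direction and equals sec φ = 1/cos φ.
Areal scale = k² = sec²φ = 1/cos²(44.2°) = 1/0.7169² = 1.946.

1.95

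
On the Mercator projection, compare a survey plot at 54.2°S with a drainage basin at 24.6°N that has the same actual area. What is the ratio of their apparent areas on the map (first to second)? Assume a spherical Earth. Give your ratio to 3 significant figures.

Mercator is conformal with k = sec φ, so areal scale = k² = sec²φ.
At 54.2°: sec²(54.2°) = 1/0.5850² = 2.922.
At 24.6°: sec²(24.6°) = 1/0.9092² = 1.210.
Ratio = 2.922/1.210 = cos²(24.6°)/cos²(54.2°) ≈ 2.42.

2.42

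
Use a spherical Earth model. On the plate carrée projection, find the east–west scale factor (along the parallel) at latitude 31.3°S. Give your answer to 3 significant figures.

1.17

For the equirectangular projection with φ₀ = 0 (plate carrée), h = 1 along meridians and k = sec φ along parallels.
k = 1/cos 31.3° = 1/0.8545 = 1.170.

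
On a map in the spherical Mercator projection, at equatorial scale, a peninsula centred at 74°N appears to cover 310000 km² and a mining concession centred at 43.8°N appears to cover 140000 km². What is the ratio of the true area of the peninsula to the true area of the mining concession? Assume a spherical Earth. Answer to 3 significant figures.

0.323

Since Mercator area scale is 1/cos²φ, the true area equals the apparent area multiplied by cos²φ.
True area of peninsula: 310000 × cos²(74°) = 310000 × 0.07598 = 23550 km².
True area of mining concession: 140000 × cos²(43.8°) = 140000 × 0.5209 = 72930 km².
Ratio = 23550 / 72930 ≈ 0.323.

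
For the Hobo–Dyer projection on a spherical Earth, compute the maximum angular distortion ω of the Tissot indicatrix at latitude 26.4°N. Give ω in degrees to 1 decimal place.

The Hobo–Dyer projection is cylindrical equal-area with φ₀ = 37.5°. A cylindrical equal-area projection with standard parallel φ₀ has meridian scale h = cos φ / cos φ₀ and parallel scale k = cos φ₀ / cos φ (so areas are preserved, h·k = 1).
At 26.4°: h = 1.129, k = 0.8857; principal scales a = 1.129, b = 0.8857.
sin(ω/2) = (a − b)/(a + b) = 0.2433/2.015 = 0.1208, so ω = 2 arcsin(0.1208) ≈ 13.9°.

13.9°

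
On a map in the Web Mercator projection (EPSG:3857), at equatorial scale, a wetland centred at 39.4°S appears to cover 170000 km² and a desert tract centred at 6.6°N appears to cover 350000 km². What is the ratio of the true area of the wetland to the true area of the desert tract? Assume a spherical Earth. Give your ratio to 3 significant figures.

0.294

Since Mercator area scale is 1/cos²φ, the true area equals the apparent area multiplied by cos²φ.
True area of wetland: 170000 × cos²(39.4°) = 170000 × 0.5971 = 101500 km².
True area of desert tract: 350000 × cos²(6.6°) = 350000 × 0.9868 = 345400 km².
Ratio = 101500 / 345400 ≈ 0.294.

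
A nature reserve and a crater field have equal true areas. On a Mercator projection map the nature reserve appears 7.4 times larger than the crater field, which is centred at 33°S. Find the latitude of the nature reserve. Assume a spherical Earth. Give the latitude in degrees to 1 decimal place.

For equal true areas on Mercator, apparent areas scale as sec²φ, so the ratio is cos²φ₂ / cos²φ₁.
cos²φ₂ / cos²φ₁ = 7.4  ⇒  cos φ₁ = cos 33° / √7.4 = 0.8387/2.720 = 0.3083.
φ₁ = arccos(0.3083) ≈ 72.0°.

72.0°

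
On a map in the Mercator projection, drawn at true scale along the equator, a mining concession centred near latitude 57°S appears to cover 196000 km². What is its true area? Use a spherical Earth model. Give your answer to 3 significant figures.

The Mercator projection is conformal; its linear scale factor is the same in every direction and equals sec φ = 1/cos φ.
Areal scale = k² = sec²φ = 1/cos²(57°) = 1/0.5446² = 3.371.
True area = apparent / (areal scale) = 196000 / 3.371 ≈ 58100 km².

58100 km²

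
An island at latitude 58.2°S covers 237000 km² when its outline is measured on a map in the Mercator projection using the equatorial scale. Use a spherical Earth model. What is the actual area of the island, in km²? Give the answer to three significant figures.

65800 km²

The Mercator projection is conformal; its linear scale factor is the same in every direction and equals sec φ = 1/cos φ.
Areal scale = k² = sec²φ = 1/cos²(58.2°) = 1/0.5270² = 3.601.
True area = apparent / (areal scale) = 237000 / 3.601 ≈ 65800 km².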